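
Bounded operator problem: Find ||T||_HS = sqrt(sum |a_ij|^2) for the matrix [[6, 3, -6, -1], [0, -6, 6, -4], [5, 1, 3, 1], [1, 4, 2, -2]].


The Hilbert-Schmidt norm is sqrt(sum of squares of all entries).
Sum of squares = 6^2 + 3^2 + (-6)^2 + (-1)^2 + 0^2 + (-6)^2 + 6^2 + (-4)^2 + 5^2 + 1^2 + 3^2 + 1^2 + 1^2 + 4^2 + 2^2 + (-2)^2
= 36 + 9 + 36 + 1 + 0 + 36 + 36 + 16 + 25 + 1 + 9 + 1 + 1 + 16 + 4 + 4 = 231
||T||_HS = sqrt(231) = 15.1987

15.1987


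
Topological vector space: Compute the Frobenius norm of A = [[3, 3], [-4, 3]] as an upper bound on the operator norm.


||A||_F^2 = sum a_ij^2
= 3^2 + 3^2 + (-4)^2 + 3^2
= 9 + 9 + 16 + 9 = 43
||A||_F = sqrt(43) = 6.5574

6.5574


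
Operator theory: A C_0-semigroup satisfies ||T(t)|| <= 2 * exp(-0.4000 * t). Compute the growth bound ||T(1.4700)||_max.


||T(1.4700)|| <= 2 * exp(-0.4000 * 1.4700)
= 2 * exp(-0.5880)
= 2 * 0.5554
= 1.1109

1.1109


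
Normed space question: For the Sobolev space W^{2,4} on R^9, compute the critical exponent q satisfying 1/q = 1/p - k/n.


Using the Sobolev embedding formula: 1/q = 1/p - k/n
1/q = 1/4 - 2/9 = 1/36
q = 1/(1/36) = 36

36.0000


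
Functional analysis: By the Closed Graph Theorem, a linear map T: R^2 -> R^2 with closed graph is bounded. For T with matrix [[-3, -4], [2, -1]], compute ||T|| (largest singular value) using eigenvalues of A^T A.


A^T A = [[13, 10], [10, 17]]
trace(A^T A) = 30, det(A^T A) = 121
discriminant = 30^2 - 4*121 = 416
Largest eigenvalue of A^T A = (trace + sqrt(disc))/2 = 25.1980
||T|| = sqrt(25.1980) = 5.0198

5.0198


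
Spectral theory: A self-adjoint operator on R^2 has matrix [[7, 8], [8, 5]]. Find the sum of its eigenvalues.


For a self-adjoint (symmetric) matrix, the eigenvalues are real.
The sum of eigenvalues equals the trace of the matrix.
trace = 7 + 5 = 12

12


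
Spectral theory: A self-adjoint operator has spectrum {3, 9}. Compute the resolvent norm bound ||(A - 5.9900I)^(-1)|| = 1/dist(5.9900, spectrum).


dist(5.9900, {3, 9}) = min(|5.9900 - 3|, |5.9900 - 9|)
= min(2.9900, 3.0100) = 2.9900
Resolvent bound = 1/2.9900 = 0.3344

0.3344


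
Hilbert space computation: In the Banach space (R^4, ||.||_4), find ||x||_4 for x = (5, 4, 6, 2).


The l^4 norm = (sum |x_i|^4)^(1/4)
Sum of 4th powers = 625 + 256 + 1296 + 16 = 2193
||x||_4 = (2193)^(1/4) = 6.8432

6.8432


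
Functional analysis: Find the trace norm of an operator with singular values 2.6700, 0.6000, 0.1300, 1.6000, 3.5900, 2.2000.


The nuclear norm is the sum of all singular values.
||T||_1 = 2.6700 + 0.6000 + 0.1300 + 1.6000 + 3.5900 + 2.2000
= 10.7900

10.7900


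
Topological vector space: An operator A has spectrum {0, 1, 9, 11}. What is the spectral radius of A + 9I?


Spectrum of A + 9I = {9, 10, 18, 20}
Spectral radius = max |lambda| over the shifted spectrum
= max(9, 10, 18, 20) = 20

20


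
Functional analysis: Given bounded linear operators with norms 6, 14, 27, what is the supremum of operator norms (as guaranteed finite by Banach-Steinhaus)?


By the Uniform Boundedness Principle, the supremum of norms is finite.
sup_k ||T_k|| = max(6, 14, 27) = 27

27


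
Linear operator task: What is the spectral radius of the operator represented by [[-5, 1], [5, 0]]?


For a 2x2 matrix, eigenvalues satisfy lambda^2 - (trace)*lambda + det = 0
trace = -5 + 0 = -5
det = -5*0 - 1*5 = -5
discriminant = (-5)^2 - 4*(-5) = 45
spectral radius = max |eigenvalue| = 5.8541

5.8541


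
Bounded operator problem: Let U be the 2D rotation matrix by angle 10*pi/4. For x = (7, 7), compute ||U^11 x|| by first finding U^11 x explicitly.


U is a rotation by theta = 10*pi/4
U^11 = rotation by 11*theta = 110*pi/4 = 6*pi/4 (mod 2*pi)
cos(6*pi/4) = 0.0000, sin(6*pi/4) = -1.0000
U^11 x = (0.0000 * 7 - -1.0000 * 7, -1.0000 * 7 + 0.0000 * 7)
= (7.0000, -7.0000)
||U^11 x|| = sqrt(7.0000^2 + (-7.0000)^2) = sqrt(98.0000) = 9.8995

9.8995


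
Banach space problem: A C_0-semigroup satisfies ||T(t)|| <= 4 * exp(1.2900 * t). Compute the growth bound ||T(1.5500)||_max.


||T(1.5500)|| <= 4 * exp(1.2900 * 1.5500)
= 4 * exp(1.9995)
= 4 * 7.3854
= 29.5414

29.5414


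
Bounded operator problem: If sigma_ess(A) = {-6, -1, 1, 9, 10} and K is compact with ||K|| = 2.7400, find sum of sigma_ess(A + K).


By Weyl's theorem, the essential spectrum is invariant under compact perturbations.
sigma_ess(A + K) = sigma_ess(A) = {-6, -1, 1, 9, 10}
Sum = -6 + -1 + 1 + 9 + 10 = 13

13


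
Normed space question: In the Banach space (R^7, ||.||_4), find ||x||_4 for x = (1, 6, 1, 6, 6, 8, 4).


The l^4 norm = (sum |x_i|^4)^(1/4)
Sum of 4th powers = 1 + 1296 + 1 + 1296 + 1296 + 4096 + 256 = 8242
||x||_4 = (8242)^(1/4) = 9.5281

9.5281


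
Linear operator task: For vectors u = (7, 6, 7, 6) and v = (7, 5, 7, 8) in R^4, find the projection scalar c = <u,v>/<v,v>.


Computing <u,v> = 7*7 + 6*5 + 7*7 + 6*8 = 176
Computing <v,v> = 7^2 + 5^2 + 7^2 + 8^2 = 187
Projection coefficient = 176/187 = 0.9412

0.9412


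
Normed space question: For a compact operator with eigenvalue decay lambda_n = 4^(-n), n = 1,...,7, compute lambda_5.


The eigenvalue formula gives lambda_5 = 1/4^5
= 1/1024
= 9.7656e-04

9.7656e-04


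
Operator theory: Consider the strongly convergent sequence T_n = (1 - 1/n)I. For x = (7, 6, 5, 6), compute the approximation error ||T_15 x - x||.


T_15 x - x = (1 - 1/15)x - x = -x/15
||x|| = sqrt(146) = 12.0830
||T_15 x - x|| = ||x||/15 = 12.0830/15 = 0.8055

0.8055


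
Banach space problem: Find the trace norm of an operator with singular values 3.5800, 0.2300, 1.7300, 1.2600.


The nuclear norm is the sum of all singular values.
||T||_1 = 3.5800 + 0.2300 + 1.7300 + 1.2600
= 6.8000

6.8000


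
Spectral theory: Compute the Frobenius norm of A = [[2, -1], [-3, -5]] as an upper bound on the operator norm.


||A||_F^2 = sum a_ij^2
= 2^2 + (-1)^2 + (-3)^2 + (-5)^2
= 4 + 1 + 9 + 25 = 39
||A||_F = sqrt(39) = 6.2450

6.2450


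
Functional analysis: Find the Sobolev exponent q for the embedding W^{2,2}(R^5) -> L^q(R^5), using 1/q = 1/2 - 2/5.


Using the Sobolev embedding formula: 1/q = 1/p - k/n
1/q = 1/2 - 2/5 = 1/10
q = 1/(1/10) = 10

10.0000


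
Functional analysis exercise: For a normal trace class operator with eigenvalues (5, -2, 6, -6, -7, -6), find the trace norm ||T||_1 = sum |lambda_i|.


For a normal operator, singular values equal |eigenvalues|.
Trace norm = sum |lambda_i| = 5 + 2 + 6 + 6 + 7 + 6
= 32

32


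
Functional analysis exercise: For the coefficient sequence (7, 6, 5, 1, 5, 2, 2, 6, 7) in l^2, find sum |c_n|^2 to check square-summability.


sum |c_n|^2 = 7^2 + 6^2 + 5^2 + 1^2 + 5^2 + 2^2 + 2^2 + 6^2 + 7^2
= 49 + 36 + 25 + 1 + 25 + 4 + 4 + 36 + 49
= 229

229


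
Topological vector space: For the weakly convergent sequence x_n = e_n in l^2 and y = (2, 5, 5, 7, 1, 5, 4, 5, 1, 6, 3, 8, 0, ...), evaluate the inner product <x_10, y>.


x_10 = e_10 is the standard basis vector with 1 in position 10.
<x_10, y> = y_10 = 6
As n -> infinity, <x_n, y> -> 0, confirming weak convergence of (x_n) to 0.

6


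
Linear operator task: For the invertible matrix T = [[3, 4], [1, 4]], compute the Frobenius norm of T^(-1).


det(T) = 3*4 - 4*1 = 8
T^(-1) = (1/8) * [[4, -4], [-1, 3]] = [[0.5000, -0.5000], [-0.1250, 0.3750]]
||T^(-1)||_F^2 = 0.5000^2 + (-0.5000)^2 + (-0.1250)^2 + 0.3750^2 = 0.6562
||T^(-1)||_F = sqrt(0.6562) = 0.8101

0.8101


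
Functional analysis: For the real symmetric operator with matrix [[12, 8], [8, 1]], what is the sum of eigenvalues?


For a self-adjoint (symmetric) matrix, the eigenvalues are real.
The sum of eigenvalues equals the trace of the matrix.
trace = 12 + 1 = 13

13


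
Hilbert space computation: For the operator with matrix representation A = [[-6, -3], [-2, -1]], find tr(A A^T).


trace(A * A^T) = sum of squares of all entries
= (-6)^2 + (-3)^2 + (-2)^2 + (-1)^2
= 36 + 9 + 4 + 1
= 50

50


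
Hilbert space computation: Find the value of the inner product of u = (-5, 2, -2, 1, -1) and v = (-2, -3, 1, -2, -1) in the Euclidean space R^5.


Computing the standard inner product <u, v> = sum u_i * v_i
= -5*-2 + 2*-3 + -2*1 + 1*-2 + -1*-1
= 10 + -6 + -2 + -2 + 1
= 1

1


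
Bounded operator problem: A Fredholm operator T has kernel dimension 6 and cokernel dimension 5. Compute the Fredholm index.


The Fredholm index is defined as ind(T) = dim(ker T) - dim(coker T)
= 6 - 5
= 1

1


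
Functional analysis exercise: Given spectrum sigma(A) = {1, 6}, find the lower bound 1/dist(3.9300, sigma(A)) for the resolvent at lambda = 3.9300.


dist(3.9300, {1, 6}) = min(|3.9300 - 1|, |3.9300 - 6|)
= min(2.9300, 2.0700) = 2.0700
Resolvent bound = 1/2.0700 = 0.4831

0.4831


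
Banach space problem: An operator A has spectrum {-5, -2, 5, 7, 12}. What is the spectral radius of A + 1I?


Spectrum of A + 1I = {-4, -1, 6, 8, 13}
Spectral radius = max |lambda| over the shifted spectrum
= max(4, 1, 6, 8, 13) = 13

13


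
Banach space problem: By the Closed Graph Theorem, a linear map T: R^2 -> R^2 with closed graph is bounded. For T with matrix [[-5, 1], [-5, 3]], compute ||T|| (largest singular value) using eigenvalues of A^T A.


A^T A = [[50, -20], [-20, 10]]
trace(A^T A) = 60, det(A^T A) = 100
discriminant = 60^2 - 4*100 = 3200
Largest eigenvalue of A^T A = (trace + sqrt(disc))/2 = 58.2843
||T|| = sqrt(58.2843) = 7.6344

7.6344


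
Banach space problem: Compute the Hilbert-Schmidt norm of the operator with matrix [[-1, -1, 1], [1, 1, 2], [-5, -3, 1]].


The Hilbert-Schmidt norm is sqrt(sum of squares of all entries).
Sum of squares = (-1)^2 + (-1)^2 + 1^2 + 1^2 + 1^2 + 2^2 + (-5)^2 + (-3)^2 + 1^2
= 1 + 1 + 1 + 1 + 1 + 4 + 25 + 9 + 1 = 44
||T||_HS = sqrt(44) = 6.6332

6.6332


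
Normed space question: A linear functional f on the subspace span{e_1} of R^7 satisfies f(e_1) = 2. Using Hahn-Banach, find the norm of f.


The norm of f is given by ||f|| = sup_{||x||=1} |f(x)|.
On span{e_1}, ||e_1|| = 1, so ||f|| = |f(e_1)| / ||e_1||
= |2| / 1 = 2.0000

2.0000


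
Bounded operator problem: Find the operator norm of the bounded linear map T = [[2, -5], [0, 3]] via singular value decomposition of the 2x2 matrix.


A^T A = [[4, -10], [-10, 34]]
trace(A^T A) = 38, det(A^T A) = 36
discriminant = 38^2 - 4*36 = 1300
Largest eigenvalue of A^T A = (trace + sqrt(disc))/2 = 37.0278
||T|| = sqrt(37.0278) = 6.0850

6.0850


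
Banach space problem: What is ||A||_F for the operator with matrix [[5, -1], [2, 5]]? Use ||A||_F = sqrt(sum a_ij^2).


||A||_F^2 = sum a_ij^2
= 5^2 + (-1)^2 + 2^2 + 5^2
= 25 + 1 + 4 + 25 = 55
||A||_F = sqrt(55) = 7.4162

7.4162


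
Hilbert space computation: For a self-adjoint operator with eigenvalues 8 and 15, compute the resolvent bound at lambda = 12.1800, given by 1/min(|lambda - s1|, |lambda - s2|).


dist(12.1800, {8, 15}) = min(|12.1800 - 8|, |12.1800 - 15|)
= min(4.1800, 2.8200) = 2.8200
Resolvent bound = 1/2.8200 = 0.3546

0.3546


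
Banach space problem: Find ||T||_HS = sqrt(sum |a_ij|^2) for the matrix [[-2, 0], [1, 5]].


The Hilbert-Schmidt norm is sqrt(sum of squares of all entries).
Sum of squares = (-2)^2 + 0^2 + 1^2 + 5^2
= 4 + 0 + 1 + 25 = 30
||T||_HS = sqrt(30) = 5.4772

5.4772


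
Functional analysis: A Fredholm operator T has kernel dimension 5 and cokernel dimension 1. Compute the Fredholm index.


The Fredholm index is defined as ind(T) = dim(ker T) - dim(coker T)
= 5 - 1
= 4

4


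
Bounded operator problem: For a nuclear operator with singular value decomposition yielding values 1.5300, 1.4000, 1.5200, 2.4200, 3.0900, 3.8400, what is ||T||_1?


The nuclear norm is the sum of all singular values.
||T||_1 = 1.5300 + 1.4000 + 1.5200 + 2.4200 + 3.0900 + 3.8400
= 13.8000

13.8000


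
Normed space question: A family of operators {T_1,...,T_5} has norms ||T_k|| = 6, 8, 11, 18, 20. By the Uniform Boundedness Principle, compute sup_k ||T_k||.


By the Uniform Boundedness Principle, the supremum of norms is finite.
sup_k ||T_k|| = max(6, 8, 11, 18, 20) = 20

20


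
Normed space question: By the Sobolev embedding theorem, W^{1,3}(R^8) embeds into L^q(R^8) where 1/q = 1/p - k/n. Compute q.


Using the Sobolev embedding formula: 1/q = 1/p - k/n
1/q = 1/3 - 1/8 = 5/24
q = 1/(5/24) = 24/5 = 4.8000

4.8000


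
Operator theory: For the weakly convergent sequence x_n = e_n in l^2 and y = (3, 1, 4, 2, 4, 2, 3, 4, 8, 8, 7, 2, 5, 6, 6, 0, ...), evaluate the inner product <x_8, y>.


x_8 = e_8 is the standard basis vector with 1 in position 8.
<x_8, y> = y_8 = 4
As n -> infinity, <x_n, y> -> 0, confirming weak convergence of (x_n) to 0.

4


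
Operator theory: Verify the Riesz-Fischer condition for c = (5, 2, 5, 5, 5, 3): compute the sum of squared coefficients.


sum |c_n|^2 = 5^2 + 2^2 + 5^2 + 5^2 + 5^2 + 3^2
= 25 + 4 + 25 + 25 + 25 + 9
= 113

113


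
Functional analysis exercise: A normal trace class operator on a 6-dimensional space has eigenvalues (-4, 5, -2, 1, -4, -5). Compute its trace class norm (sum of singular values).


For a normal operator, singular values equal |eigenvalues|.
Trace norm = sum |lambda_i| = 4 + 5 + 2 + 1 + 4 + 5
= 21

21


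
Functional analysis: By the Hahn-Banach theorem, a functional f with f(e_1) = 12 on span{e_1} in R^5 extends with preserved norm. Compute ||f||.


The norm of f is given by ||f|| = sup_{||x||=1} |f(x)|.
On span{e_1}, ||e_1|| = 1, so ||f|| = |f(e_1)| / ||e_1||
= |12| / 1 = 12.0000

12.0000


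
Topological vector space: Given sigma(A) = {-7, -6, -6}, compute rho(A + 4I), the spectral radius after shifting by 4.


Spectrum of A + 4I = {-3, -2, -2}
Spectral radius = max |lambda| over the shifted spectrum
= max(3, 2, 2) = 3

3


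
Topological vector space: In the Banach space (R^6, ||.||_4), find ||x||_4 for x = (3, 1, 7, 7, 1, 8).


The l^4 norm = (sum |x_i|^4)^(1/4)
Sum of 4th powers = 81 + 1 + 2401 + 2401 + 1 + 4096 = 8981
||x||_4 = (8981)^(1/4) = 9.7349

9.7349


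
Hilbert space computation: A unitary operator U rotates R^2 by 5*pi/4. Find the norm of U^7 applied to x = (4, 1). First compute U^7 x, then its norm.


U is a rotation by theta = 5*pi/4
U^7 = rotation by 7*theta = 35*pi/4 = 3*pi/4 (mod 2*pi)
cos(3*pi/4) = -0.7071, sin(3*pi/4) = 0.7071
U^7 x = (-0.7071 * 4 - 0.7071 * 1, 0.7071 * 4 + -0.7071 * 1)
= (-3.5355, 2.1213)
||U^7 x|| = sqrt((-3.5355)^2 + 2.1213^2) = sqrt(17.0000) = 4.1231

4.1231


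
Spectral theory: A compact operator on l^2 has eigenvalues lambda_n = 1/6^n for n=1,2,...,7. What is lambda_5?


The eigenvalue formula gives lambda_5 = 1/6^5
= 1/7776
= 1.2860e-04

1.2860e-04


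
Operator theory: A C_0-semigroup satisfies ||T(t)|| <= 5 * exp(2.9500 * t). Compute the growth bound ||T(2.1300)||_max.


||T(2.1300)|| <= 5 * exp(2.9500 * 2.1300)
= 5 * exp(6.2835)
= 5 * 535.6602
= 2678.3010

2678.3010


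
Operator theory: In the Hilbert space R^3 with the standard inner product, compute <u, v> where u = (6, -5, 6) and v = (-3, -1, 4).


Computing the standard inner product <u, v> = sum u_i * v_i
= 6*-3 + -5*-1 + 6*4
= -18 + 5 + 24
= 11

11


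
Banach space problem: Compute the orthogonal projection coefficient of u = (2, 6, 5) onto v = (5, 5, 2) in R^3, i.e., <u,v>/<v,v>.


Computing <u,v> = 2*5 + 6*5 + 5*2 = 50
Computing <v,v> = 5^2 + 5^2 + 2^2 = 54
Projection coefficient = 50/54 = 0.9259

0.9259


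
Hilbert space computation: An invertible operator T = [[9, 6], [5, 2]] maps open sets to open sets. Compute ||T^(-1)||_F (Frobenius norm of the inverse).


det(T) = 9*2 - 6*5 = -12
T^(-1) = (1/-12) * [[2, -6], [-5, 9]] = [[-0.1667, 0.5000], [0.4167, -0.7500]]
||T^(-1)||_F^2 = (-0.1667)^2 + 0.5000^2 + 0.4167^2 + (-0.7500)^2 = 1.0139
||T^(-1)||_F = sqrt(1.0139) = 1.0069

1.0069


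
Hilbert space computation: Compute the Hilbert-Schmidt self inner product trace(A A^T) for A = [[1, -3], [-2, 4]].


trace(A * A^T) = sum of squares of all entries
= 1^2 + (-3)^2 + (-2)^2 + 4^2
= 1 + 9 + 4 + 16
= 30

30


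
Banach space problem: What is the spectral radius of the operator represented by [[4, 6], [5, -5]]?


For a 2x2 matrix, eigenvalues satisfy lambda^2 - (trace)*lambda + det = 0
trace = 4 + -5 = -1
det = 4*-5 - 6*5 = -50
discriminant = (-1)^2 - 4*(-50) = 201
spectral radius = max |eigenvalue| = 7.5887

7.5887


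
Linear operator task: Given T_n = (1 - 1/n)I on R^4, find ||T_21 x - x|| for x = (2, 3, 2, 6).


T_21 x - x = (1 - 1/21)x - x = -x/21
||x|| = sqrt(53) = 7.2801
||T_21 x - x|| = ||x||/21 = 7.2801/21 = 0.3467

0.3467


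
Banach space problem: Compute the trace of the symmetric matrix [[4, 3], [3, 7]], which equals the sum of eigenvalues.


For a self-adjoint (symmetric) matrix, the eigenvalues are real.
The sum of eigenvalues equals the trace of the matrix.
trace = 4 + 7 = 11

11


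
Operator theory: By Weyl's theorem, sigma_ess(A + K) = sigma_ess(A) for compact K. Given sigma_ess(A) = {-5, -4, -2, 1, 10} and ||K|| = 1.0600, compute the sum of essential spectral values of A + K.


By Weyl's theorem, the essential spectrum is invariant under compact perturbations.
sigma_ess(A + K) = sigma_ess(A) = {-5, -4, -2, 1, 10}
Sum = -5 + -4 + -2 + 1 + 10 = 0

0


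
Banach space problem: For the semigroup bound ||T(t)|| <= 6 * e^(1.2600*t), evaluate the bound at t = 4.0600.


||T(4.0600)|| <= 6 * exp(1.2600 * 4.0600)
= 6 * exp(5.1156)
= 6 * 166.6007
= 999.6043

999.6043


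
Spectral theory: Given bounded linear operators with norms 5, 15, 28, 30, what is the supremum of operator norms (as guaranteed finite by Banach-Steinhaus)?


By the Uniform Boundedness Principle, the supremum of norms is finite.
sup_k ||T_k|| = max(5, 15, 28, 30) = 30

30


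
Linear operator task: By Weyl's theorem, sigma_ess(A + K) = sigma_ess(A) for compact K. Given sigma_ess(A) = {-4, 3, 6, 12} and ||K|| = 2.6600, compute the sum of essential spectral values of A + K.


By Weyl's theorem, the essential spectrum is invariant under compact perturbations.
sigma_ess(A + K) = sigma_ess(A) = {-4, 3, 6, 12}
Sum = -4 + 3 + 6 + 12 = 17

17


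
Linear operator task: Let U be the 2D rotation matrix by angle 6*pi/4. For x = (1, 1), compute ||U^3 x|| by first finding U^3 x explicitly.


U is a rotation by theta = 6*pi/4
U^3 = rotation by 3*theta = 18*pi/4 = 2*pi/4 (mod 2*pi)
cos(2*pi/4) = 0.0000, sin(2*pi/4) = 1.0000
U^3 x = (0.0000 * 1 - 1.0000 * 1, 1.0000 * 1 + 0.0000 * 1)
= (-1.0000, 1.0000)
||U^3 x|| = sqrt((-1.0000)^2 + 1.0000^2) = sqrt(2.0000) = 1.4142

1.4142


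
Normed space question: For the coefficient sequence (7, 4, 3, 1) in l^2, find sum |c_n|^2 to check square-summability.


sum |c_n|^2 = 7^2 + 4^2 + 3^2 + 1^2
= 49 + 16 + 9 + 1
= 75

75


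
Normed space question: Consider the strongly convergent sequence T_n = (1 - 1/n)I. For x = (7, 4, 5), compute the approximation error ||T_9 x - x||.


T_9 x - x = (1 - 1/9)x - x = -x/9
||x|| = sqrt(90) = 9.4868
||T_9 x - x|| = ||x||/9 = 9.4868/9 = 1.0541

1.0541


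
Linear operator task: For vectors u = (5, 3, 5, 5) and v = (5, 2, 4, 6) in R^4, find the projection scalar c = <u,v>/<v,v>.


Computing <u,v> = 5*5 + 3*2 + 5*4 + 5*6 = 81
Computing <v,v> = 5^2 + 2^2 + 4^2 + 6^2 = 81
Projection coefficient = 81/81 = 1.0000

1.0000


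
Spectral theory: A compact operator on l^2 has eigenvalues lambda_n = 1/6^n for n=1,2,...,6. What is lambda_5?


The eigenvalue formula gives lambda_5 = 1/6^5
= 1/7776
= 1.2860e-04

1.2860e-04


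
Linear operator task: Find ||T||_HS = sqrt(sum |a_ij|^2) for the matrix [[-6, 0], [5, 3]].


The Hilbert-Schmidt norm is sqrt(sum of squares of all entries).
Sum of squares = (-6)^2 + 0^2 + 5^2 + 3^2
= 36 + 0 + 25 + 9 = 70
||T||_HS = sqrt(70) = 8.3666

8.3666


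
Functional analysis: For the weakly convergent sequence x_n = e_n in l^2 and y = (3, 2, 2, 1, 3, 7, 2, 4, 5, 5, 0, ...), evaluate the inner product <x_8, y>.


x_8 = e_8 is the standard basis vector with 1 in position 8.
<x_8, y> = y_8 = 4
As n -> infinity, <x_n, y> -> 0, confirming weak convergence of (x_n) to 0.

4


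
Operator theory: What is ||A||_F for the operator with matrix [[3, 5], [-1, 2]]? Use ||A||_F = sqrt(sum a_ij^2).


||A||_F^2 = sum a_ij^2
= 3^2 + 5^2 + (-1)^2 + 2^2
= 9 + 25 + 1 + 4 = 39
||A||_F = sqrt(39) = 6.2450

6.2450


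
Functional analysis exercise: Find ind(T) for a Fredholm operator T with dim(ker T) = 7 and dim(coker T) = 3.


The Fredholm index is defined as ind(T) = dim(ker T) - dim(coker T)
= 7 - 3
= 4

4


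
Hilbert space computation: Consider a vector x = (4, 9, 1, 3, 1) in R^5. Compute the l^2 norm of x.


The l^2 norm = (sum |x_i|^2)^(1/2)
Sum of 2th powers = 16 + 81 + 1 + 9 + 1 = 108
||x||_2 = (108)^(1/2) = 10.3923

10.3923


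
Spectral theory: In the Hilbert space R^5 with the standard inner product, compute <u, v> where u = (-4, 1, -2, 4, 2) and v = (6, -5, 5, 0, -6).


Computing the standard inner product <u, v> = sum u_i * v_i
= -4*6 + 1*-5 + -2*5 + 4*0 + 2*-6
= -24 + -5 + -10 + 0 + -12
= -51

-51


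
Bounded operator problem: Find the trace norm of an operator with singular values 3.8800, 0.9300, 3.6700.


The nuclear norm is the sum of all singular values.
||T||_1 = 3.8800 + 0.9300 + 3.6700
= 8.4800

8.4800


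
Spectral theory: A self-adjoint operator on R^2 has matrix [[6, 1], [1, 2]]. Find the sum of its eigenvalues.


For a self-adjoint (symmetric) matrix, the eigenvalues are real.
The sum of eigenvalues equals the trace of the matrix.
trace = 6 + 2 = 8

8


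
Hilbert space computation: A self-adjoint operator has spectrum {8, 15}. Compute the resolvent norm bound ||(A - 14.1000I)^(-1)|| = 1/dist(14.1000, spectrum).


dist(14.1000, {8, 15}) = min(|14.1000 - 8|, |14.1000 - 15|)
= min(6.1000, 0.9000) = 0.9000
Resolvent bound = 1/0.9000 = 1.1111

1.1111


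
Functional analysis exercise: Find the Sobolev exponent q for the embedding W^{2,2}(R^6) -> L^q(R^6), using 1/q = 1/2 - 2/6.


Using the Sobolev embedding formula: 1/q = 1/p - k/n
1/q = 1/2 - 2/6 = 1/6
q = 1/(1/6) = 6

6.0000


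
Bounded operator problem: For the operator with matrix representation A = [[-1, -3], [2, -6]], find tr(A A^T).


trace(A * A^T) = sum of squares of all entries
= (-1)^2 + (-3)^2 + 2^2 + (-6)^2
= 1 + 9 + 4 + 36
= 50

50


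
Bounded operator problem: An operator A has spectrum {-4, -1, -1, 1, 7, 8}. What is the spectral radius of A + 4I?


Spectrum of A + 4I = {0, 3, 3, 5, 11, 12}
Spectral radius = max |lambda| over the shifted spectrum
= max(0, 3, 3, 5, 11, 12) = 12

12


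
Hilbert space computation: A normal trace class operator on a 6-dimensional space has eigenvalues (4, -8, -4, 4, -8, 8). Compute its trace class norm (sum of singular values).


For a normal operator, singular values equal |eigenvalues|.
Trace norm = sum |lambda_i| = 4 + 8 + 4 + 4 + 8 + 8
= 36

36


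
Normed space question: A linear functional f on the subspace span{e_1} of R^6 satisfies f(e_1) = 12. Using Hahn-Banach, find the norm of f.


The norm of f is given by ||f|| = sup_{||x||=1} |f(x)|.
On span{e_1}, ||e_1|| = 1, so ||f|| = |f(e_1)| / ||e_1||
= |12| / 1 = 12.0000

12.0000


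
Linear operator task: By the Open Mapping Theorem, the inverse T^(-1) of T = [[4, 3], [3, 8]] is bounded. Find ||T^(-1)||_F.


det(T) = 4*8 - 3*3 = 23
T^(-1) = (1/23) * [[8, -3], [-3, 4]] = [[0.3478, -0.1304], [-0.1304, 0.1739]]
||T^(-1)||_F^2 = 0.3478^2 + (-0.1304)^2 + (-0.1304)^2 + 0.1739^2 = 0.1853
||T^(-1)||_F = sqrt(0.1853) = 0.4304

0.4304


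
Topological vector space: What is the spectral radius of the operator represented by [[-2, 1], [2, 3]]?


For a 2x2 matrix, eigenvalues satisfy lambda^2 - (trace)*lambda + det = 0
trace = -2 + 3 = 1
det = -2*3 - 1*2 = -8
discriminant = 1^2 - 4*(-8) = 33
spectral radius = max |eigenvalue| = 3.3723

3.3723


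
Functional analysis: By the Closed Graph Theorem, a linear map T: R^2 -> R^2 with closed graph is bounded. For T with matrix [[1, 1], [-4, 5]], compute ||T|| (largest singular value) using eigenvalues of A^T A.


A^T A = [[17, -19], [-19, 26]]
trace(A^T A) = 43, det(A^T A) = 81
discriminant = 43^2 - 4*81 = 1525
Largest eigenvalue of A^T A = (trace + sqrt(disc))/2 = 41.0256
||T|| = sqrt(41.0256) = 6.4051

6.4051


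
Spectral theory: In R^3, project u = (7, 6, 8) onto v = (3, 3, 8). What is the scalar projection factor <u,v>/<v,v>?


Computing <u,v> = 7*3 + 6*3 + 8*8 = 103
Computing <v,v> = 3^2 + 3^2 + 8^2 = 82
Projection coefficient = 103/82 = 1.2561

1.2561


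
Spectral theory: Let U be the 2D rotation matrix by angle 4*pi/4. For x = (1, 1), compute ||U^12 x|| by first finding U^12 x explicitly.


U is a rotation by theta = 4*pi/4
U^12 = rotation by 12*theta = 48*pi/4 = 0*pi/4 (mod 2*pi)
cos(0*pi/4) = 1.0000, sin(0*pi/4) = 0.0000
U^12 x = (1.0000 * 1 - 0.0000 * 1, 0.0000 * 1 + 1.0000 * 1)
= (1.0000, 1.0000)
||U^12 x|| = sqrt(1.0000^2 + 1.0000^2) = sqrt(2.0000) = 1.4142

1.4142


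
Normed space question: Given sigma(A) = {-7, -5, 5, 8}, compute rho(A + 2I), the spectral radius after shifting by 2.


Spectrum of A + 2I = {-5, -3, 7, 10}
Spectral radius = max |lambda| over the shifted spectrum
= max(5, 3, 7, 10) = 10

10


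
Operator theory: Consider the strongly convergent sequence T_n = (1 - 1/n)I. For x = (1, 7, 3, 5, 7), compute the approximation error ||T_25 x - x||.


T_25 x - x = (1 - 1/25)x - x = -x/25
||x|| = sqrt(133) = 11.5326
||T_25 x - x|| = ||x||/25 = 11.5326/25 = 0.4613

0.4613


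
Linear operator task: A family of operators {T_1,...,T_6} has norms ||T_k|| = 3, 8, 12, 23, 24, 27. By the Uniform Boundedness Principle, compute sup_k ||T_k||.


By the Uniform Boundedness Principle, the supremum of norms is finite.
sup_k ||T_k|| = max(3, 8, 12, 23, 24, 27) = 27

27


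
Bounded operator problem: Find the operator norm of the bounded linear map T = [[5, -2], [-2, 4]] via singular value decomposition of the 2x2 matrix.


A^T A = [[29, -18], [-18, 20]]
trace(A^T A) = 49, det(A^T A) = 256
discriminant = 49^2 - 4*256 = 1377
Largest eigenvalue of A^T A = (trace + sqrt(disc))/2 = 43.0540
||T|| = sqrt(43.0540) = 6.5616

6.5616


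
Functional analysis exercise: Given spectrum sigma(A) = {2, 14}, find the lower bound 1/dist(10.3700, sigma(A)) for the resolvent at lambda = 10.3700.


dist(10.3700, {2, 14}) = min(|10.3700 - 2|, |10.3700 - 14|)
= min(8.3700, 3.6300) = 3.6300
Resolvent bound = 1/3.6300 = 0.2755

0.2755


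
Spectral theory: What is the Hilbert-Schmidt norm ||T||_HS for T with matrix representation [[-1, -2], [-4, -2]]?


The Hilbert-Schmidt norm is sqrt(sum of squares of all entries).
Sum of squares = (-1)^2 + (-2)^2 + (-4)^2 + (-2)^2
= 1 + 4 + 16 + 4 = 25
||T||_HS = sqrt(25) = 5.0000

5.0000


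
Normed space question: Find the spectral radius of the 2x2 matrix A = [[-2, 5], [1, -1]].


For a 2x2 matrix, eigenvalues satisfy lambda^2 - (trace)*lambda + det = 0
trace = -2 + -1 = -3
det = -2*-1 - 5*1 = -3
discriminant = (-3)^2 - 4*(-3) = 21
spectral radius = max |eigenvalue| = 3.7913

3.7913


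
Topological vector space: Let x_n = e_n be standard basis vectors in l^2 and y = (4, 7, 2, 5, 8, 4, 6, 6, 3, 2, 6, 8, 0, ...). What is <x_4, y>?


x_4 = e_4 is the standard basis vector with 1 in position 4.
<x_4, y> = y_4 = 5
As n -> infinity, <x_n, y> -> 0, confirming weak convergence of (x_n) to 0.

5


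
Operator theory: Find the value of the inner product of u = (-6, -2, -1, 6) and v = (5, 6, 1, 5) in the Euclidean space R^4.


Computing the standard inner product <u, v> = sum u_i * v_i
= -6*5 + -2*6 + -1*1 + 6*5
= -30 + -12 + -1 + 30
= -13

-13


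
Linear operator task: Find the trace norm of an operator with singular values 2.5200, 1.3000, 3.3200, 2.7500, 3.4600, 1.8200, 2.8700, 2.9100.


The nuclear norm is the sum of all singular values.
||T||_1 = 2.5200 + 1.3000 + 3.3200 + 2.7500 + 3.4600 + 1.8200 + 2.8700 + 2.9100
= 20.9500

20.9500


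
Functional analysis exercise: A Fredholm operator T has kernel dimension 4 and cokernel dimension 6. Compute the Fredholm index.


The Fredholm index is defined as ind(T) = dim(ker T) - dim(coker T)
= 4 - 6
= -2

-2


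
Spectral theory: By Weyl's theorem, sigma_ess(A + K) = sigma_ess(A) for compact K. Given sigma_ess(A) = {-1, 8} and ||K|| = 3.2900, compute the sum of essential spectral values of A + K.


By Weyl's theorem, the essential spectrum is invariant under compact perturbations.
sigma_ess(A + K) = sigma_ess(A) = {-1, 8}
Sum = -1 + 8 = 7

7


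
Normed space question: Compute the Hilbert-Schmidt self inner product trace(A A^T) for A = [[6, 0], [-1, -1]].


trace(A * A^T) = sum of squares of all entries
= 6^2 + 0^2 + (-1)^2 + (-1)^2
= 36 + 0 + 1 + 1
= 38

38


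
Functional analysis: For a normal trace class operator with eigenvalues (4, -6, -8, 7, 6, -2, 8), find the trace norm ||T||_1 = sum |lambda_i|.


For a normal operator, singular values equal |eigenvalues|.
Trace norm = sum |lambda_i| = 4 + 6 + 8 + 7 + 6 + 2 + 8
= 41

41


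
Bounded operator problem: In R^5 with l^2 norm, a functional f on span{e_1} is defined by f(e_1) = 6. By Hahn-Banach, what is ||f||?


The norm of f is given by ||f|| = sup_{||x||=1} |f(x)|.
On span{e_1}, ||e_1|| = 1, so ||f|| = |f(e_1)| / ||e_1||
= |6| / 1 = 6.0000

6.0000


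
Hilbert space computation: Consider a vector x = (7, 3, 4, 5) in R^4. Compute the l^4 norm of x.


The l^4 norm = (sum |x_i|^4)^(1/4)
Sum of 4th powers = 2401 + 81 + 256 + 625 = 3363
||x||_4 = (3363)^(1/4) = 7.6152

7.6152


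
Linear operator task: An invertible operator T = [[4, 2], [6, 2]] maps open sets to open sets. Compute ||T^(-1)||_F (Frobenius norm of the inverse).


det(T) = 4*2 - 2*6 = -4
T^(-1) = (1/-4) * [[2, -2], [-6, 4]] = [[-0.5000, 0.5000], [1.5000, -1.0000]]
||T^(-1)||_F^2 = (-0.5000)^2 + 0.5000^2 + 1.5000^2 + (-1.0000)^2 = 3.7500
||T^(-1)||_F = sqrt(3.7500) = 1.9365

1.9365


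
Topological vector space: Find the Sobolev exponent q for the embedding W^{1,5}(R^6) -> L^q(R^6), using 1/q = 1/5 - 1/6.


Using the Sobolev embedding formula: 1/q = 1/p - k/n
1/q = 1/5 - 1/6 = 1/30
q = 1/(1/30) = 30

30.0000


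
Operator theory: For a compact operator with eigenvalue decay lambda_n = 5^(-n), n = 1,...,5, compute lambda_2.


The eigenvalue formula gives lambda_2 = 1/5^2
= 1/25
= 0.0400

0.0400


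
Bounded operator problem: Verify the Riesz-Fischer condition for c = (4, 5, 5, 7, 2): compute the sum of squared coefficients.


sum |c_n|^2 = 4^2 + 5^2 + 5^2 + 7^2 + 2^2
= 16 + 25 + 25 + 49 + 4
= 119

119


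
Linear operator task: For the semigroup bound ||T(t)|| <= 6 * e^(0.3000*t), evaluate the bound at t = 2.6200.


||T(2.6200)|| <= 6 * exp(0.3000 * 2.6200)
= 6 * exp(0.7860)
= 6 * 2.1946
= 13.1676

13.1676


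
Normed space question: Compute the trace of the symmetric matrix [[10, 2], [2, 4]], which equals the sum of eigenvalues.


For a self-adjoint (symmetric) matrix, the eigenvalues are real.
The sum of eigenvalues equals the trace of the matrix.
trace = 10 + 4 = 14

14


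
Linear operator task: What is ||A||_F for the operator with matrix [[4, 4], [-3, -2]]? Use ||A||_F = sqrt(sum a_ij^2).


||A||_F^2 = sum a_ij^2
= 4^2 + 4^2 + (-3)^2 + (-2)^2
= 16 + 16 + 9 + 4 = 45
||A||_F = sqrt(45) = 6.7082

6.7082


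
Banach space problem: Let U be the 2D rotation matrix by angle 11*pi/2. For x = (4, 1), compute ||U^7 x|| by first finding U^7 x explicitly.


U is a rotation by theta = 11*pi/2
U^7 = rotation by 7*theta = 77*pi/2 = 1*pi/2 (mod 2*pi)
cos(1*pi/2) = 0.0000, sin(1*pi/2) = 1.0000
U^7 x = (0.0000 * 4 - 1.0000 * 1, 1.0000 * 4 + 0.0000 * 1)
= (-1.0000, 4.0000)
||U^7 x|| = sqrt((-1.0000)^2 + 4.0000^2) = sqrt(17.0000) = 4.1231

4.1231


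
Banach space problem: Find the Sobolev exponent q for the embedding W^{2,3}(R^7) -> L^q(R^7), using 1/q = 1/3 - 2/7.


Using the Sobolev embedding formula: 1/q = 1/p - k/n
1/q = 1/3 - 2/7 = 1/21
q = 1/(1/21) = 21

21.0000


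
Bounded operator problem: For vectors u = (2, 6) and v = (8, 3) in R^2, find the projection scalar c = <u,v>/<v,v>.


Computing <u,v> = 2*8 + 6*3 = 34
Computing <v,v> = 8^2 + 3^2 = 73
Projection coefficient = 34/73 = 0.4658

0.4658


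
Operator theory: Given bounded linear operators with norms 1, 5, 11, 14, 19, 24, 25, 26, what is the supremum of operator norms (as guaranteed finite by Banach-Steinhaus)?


By the Uniform Boundedness Principle, the supremum of norms is finite.
sup_k ||T_k|| = max(1, 5, 11, 14, 19, 24, 25, 26) = 26

26


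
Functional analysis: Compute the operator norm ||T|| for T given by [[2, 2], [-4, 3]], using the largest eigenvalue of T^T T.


A^T A = [[20, -8], [-8, 13]]
trace(A^T A) = 33, det(A^T A) = 196
discriminant = 33^2 - 4*196 = 305
Largest eigenvalue of A^T A = (trace + sqrt(disc))/2 = 25.2321
||T|| = sqrt(25.2321) = 5.0232

5.0232


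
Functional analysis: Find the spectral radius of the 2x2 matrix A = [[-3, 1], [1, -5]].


For a 2x2 matrix, eigenvalues satisfy lambda^2 - (trace)*lambda + det = 0
trace = -3 + -5 = -8
det = -3*-5 - 1*1 = 14
discriminant = (-8)^2 - 4*(14) = 8
spectral radius = max |eigenvalue| = 5.4142

5.4142


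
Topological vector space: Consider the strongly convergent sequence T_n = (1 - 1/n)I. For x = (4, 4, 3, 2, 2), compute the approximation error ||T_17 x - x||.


T_17 x - x = (1 - 1/17)x - x = -x/17
||x|| = sqrt(49) = 7.0000
||T_17 x - x|| = ||x||/17 = 7.0000/17 = 0.4118

0.4118


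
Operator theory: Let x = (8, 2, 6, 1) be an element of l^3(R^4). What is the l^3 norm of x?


The l^3 norm = (sum |x_i|^3)^(1/3)
Sum of 3th powers = 512 + 8 + 216 + 1 = 737
||x||_3 = (737)^(1/3) = 9.0328

9.0328


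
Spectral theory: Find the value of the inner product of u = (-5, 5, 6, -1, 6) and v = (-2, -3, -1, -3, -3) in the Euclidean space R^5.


Computing the standard inner product <u, v> = sum u_i * v_i
= -5*-2 + 5*-3 + 6*-1 + -1*-3 + 6*-3
= 10 + -15 + -6 + 3 + -18
= -26

-26


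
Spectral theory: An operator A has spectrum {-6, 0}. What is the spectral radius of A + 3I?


Spectrum of A + 3I = {-3, 3}
Spectral radius = max |lambda| over the shifted spectrum
= max(3, 3) = 3

3


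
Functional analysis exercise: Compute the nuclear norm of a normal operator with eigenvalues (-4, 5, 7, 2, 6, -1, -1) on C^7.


For a normal operator, singular values equal |eigenvalues|.
Trace norm = sum |lambda_i| = 4 + 5 + 7 + 2 + 6 + 1 + 1
= 26

26


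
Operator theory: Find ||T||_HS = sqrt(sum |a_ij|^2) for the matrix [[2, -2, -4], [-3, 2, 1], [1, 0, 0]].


The Hilbert-Schmidt norm is sqrt(sum of squares of all entries).
Sum of squares = 2^2 + (-2)^2 + (-4)^2 + (-3)^2 + 2^2 + 1^2 + 1^2 + 0^2 + 0^2
= 4 + 4 + 16 + 9 + 4 + 1 + 1 + 0 + 0 = 39
||T||_HS = sqrt(39) = 6.2450

6.2450


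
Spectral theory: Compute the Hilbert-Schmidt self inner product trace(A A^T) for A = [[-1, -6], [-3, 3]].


trace(A * A^T) = sum of squares of all entries
= (-1)^2 + (-6)^2 + (-3)^2 + 3^2
= 1 + 36 + 9 + 9
= 55

55


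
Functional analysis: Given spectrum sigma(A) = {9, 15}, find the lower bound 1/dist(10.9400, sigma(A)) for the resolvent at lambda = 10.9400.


dist(10.9400, {9, 15}) = min(|10.9400 - 9|, |10.9400 - 15|)
= min(1.9400, 4.0600) = 1.9400
Resolvent bound = 1/1.9400 = 0.5155

0.5155


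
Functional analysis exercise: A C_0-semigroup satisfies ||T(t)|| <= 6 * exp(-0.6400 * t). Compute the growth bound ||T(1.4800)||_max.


||T(1.4800)|| <= 6 * exp(-0.6400 * 1.4800)
= 6 * exp(-0.9472)
= 6 * 0.3878
= 2.3270

2.3270


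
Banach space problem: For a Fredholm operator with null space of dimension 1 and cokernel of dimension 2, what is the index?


The Fredholm index is defined as ind(T) = dim(ker T) - dim(coker T)
= 1 - 2
= -1

-1


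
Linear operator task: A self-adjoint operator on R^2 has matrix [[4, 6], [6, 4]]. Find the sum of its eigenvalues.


For a self-adjoint (symmetric) matrix, the eigenvalues are real.
The sum of eigenvalues equals the trace of the matrix.
trace = 4 + 4 = 8

8


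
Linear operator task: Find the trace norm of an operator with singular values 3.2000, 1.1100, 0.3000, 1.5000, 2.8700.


The nuclear norm is the sum of all singular values.
||T||_1 = 3.2000 + 1.1100 + 0.3000 + 1.5000 + 2.8700
= 8.9800

8.9800


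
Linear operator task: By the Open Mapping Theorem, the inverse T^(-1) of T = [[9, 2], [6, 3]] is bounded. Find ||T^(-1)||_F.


det(T) = 9*3 - 2*6 = 15
T^(-1) = (1/15) * [[3, -2], [-6, 9]] = [[0.2000, -0.1333], [-0.4000, 0.6000]]
||T^(-1)||_F^2 = 0.2000^2 + (-0.1333)^2 + (-0.4000)^2 + 0.6000^2 = 0.5778
||T^(-1)||_F = sqrt(0.5778) = 0.7601

0.7601


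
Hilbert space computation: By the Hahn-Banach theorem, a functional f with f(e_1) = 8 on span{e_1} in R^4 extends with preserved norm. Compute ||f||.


The norm of f is given by ||f|| = sup_{||x||=1} |f(x)|.
On span{e_1}, ||e_1|| = 1, so ||f|| = |f(e_1)| / ||e_1||
= |8| / 1 = 8.0000

8.0000


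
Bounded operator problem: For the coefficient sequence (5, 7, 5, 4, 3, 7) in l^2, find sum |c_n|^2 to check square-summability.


sum |c_n|^2 = 5^2 + 7^2 + 5^2 + 4^2 + 3^2 + 7^2
= 25 + 49 + 25 + 16 + 9 + 49
= 173

173


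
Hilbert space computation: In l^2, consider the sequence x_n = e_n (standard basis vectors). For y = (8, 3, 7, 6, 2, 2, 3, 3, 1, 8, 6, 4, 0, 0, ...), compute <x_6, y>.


x_6 = e_6 is the standard basis vector with 1 in position 6.
<x_6, y> = y_6 = 2
As n -> infinity, <x_n, y> -> 0, confirming weak convergence of (x_n) to 0.

2


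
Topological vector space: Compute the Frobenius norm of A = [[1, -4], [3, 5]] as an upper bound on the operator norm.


||A||_F^2 = sum a_ij^2
= 1^2 + (-4)^2 + 3^2 + 5^2
= 1 + 16 + 9 + 25 = 51
||A||_F = sqrt(51) = 7.1414

7.1414


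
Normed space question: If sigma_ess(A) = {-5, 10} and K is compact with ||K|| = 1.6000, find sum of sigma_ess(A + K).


By Weyl's theorem, the essential spectrum is invariant under compact perturbations.
sigma_ess(A + K) = sigma_ess(A) = {-5, 10}
Sum = -5 + 10 = 5

5


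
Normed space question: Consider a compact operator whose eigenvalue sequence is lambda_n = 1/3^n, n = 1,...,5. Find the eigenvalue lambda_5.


The eigenvalue formula gives lambda_5 = 1/3^5
= 1/243
= 0.0041

0.0041


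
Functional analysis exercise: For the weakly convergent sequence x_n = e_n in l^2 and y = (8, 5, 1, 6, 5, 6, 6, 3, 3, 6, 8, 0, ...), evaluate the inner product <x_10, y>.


x_10 = e_10 is the standard basis vector with 1 in position 10.
<x_10, y> = y_10 = 6
As n -> infinity, <x_n, y> -> 0, confirming weak convergence of (x_n) to 0.

6


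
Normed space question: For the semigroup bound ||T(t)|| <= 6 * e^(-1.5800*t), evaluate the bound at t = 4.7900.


||T(4.7900)|| <= 6 * exp(-1.5800 * 4.7900)
= 6 * exp(-7.5682)
= 6 * 5.1662e-04
= 0.0031

0.0031


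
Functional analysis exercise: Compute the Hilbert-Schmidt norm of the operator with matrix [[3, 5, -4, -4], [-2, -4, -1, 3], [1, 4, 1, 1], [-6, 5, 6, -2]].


The Hilbert-Schmidt norm is sqrt(sum of squares of all entries).
Sum of squares = 3^2 + 5^2 + (-4)^2 + (-4)^2 + (-2)^2 + (-4)^2 + (-1)^2 + 3^2 + 1^2 + 4^2 + 1^2 + 1^2 + (-6)^2 + 5^2 + 6^2 + (-2)^2
= 9 + 25 + 16 + 16 + 4 + 16 + 1 + 9 + 1 + 16 + 1 + 1 + 36 + 25 + 36 + 4 = 216
||T||_HS = sqrt(216) = 14.6969

14.6969


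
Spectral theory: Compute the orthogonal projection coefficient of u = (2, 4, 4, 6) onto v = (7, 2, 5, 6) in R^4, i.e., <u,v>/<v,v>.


Computing <u,v> = 2*7 + 4*2 + 4*5 + 6*6 = 78
Computing <v,v> = 7^2 + 2^2 + 5^2 + 6^2 = 114
Projection coefficient = 78/114 = 0.6842

0.6842


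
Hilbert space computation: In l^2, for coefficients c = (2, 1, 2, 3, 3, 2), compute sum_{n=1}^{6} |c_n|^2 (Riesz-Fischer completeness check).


sum |c_n|^2 = 2^2 + 1^2 + 2^2 + 3^2 + 3^2 + 2^2
= 4 + 1 + 4 + 9 + 9 + 4
= 31

31


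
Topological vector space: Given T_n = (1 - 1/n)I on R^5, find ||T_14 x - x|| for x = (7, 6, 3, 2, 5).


T_14 x - x = (1 - 1/14)x - x = -x/14
||x|| = sqrt(123) = 11.0905
||T_14 x - x|| = ||x||/14 = 11.0905/14 = 0.7922

0.7922
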